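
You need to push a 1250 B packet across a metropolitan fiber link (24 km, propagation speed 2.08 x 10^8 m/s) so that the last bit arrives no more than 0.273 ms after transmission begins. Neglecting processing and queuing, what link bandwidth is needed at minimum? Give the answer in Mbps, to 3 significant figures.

63.4 Mbps

L = 10000 bits.
Propagation delay = 24000 / 208000000 = 0.115385 ms.
Transmission budget = 0.273 − 0.115385 = 0.157615 ms.
R ≥ L / t_tx = 10000 bits / 0.000157615 s = 63.4 Mbps.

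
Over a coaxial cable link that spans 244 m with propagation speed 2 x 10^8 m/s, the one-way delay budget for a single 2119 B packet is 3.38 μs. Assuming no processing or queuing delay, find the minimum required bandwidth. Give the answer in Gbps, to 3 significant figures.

L = 16952 bits.
Propagation delay = 244 / 200000000 = 1.22 μs.
Transmission budget = 3.38 − 1.22 = 2.16 μs.
R ≥ L / t_tx = 16952 bits / 2.16e-06 s = 7.85 Gbps.

7.85 Gbps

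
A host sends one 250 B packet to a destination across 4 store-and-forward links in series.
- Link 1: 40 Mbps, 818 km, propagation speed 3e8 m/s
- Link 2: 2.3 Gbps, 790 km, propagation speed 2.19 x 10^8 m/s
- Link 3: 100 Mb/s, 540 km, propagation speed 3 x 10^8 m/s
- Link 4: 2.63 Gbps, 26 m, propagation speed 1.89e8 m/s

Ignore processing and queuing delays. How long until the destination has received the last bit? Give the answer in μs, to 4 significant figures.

8206 μs

L = 250 × 8 = 2000 bits.
Transmission delays (L/R per hop): 50, 0.869565, 20, 0.760456 μs; sum = 71.63 μs.
Propagation delays (d/s per hop): 2726.67, 3607.31, 1800, 0.137566 μs; sum = 8134.11 μs.
End-to-end = 8206 μs.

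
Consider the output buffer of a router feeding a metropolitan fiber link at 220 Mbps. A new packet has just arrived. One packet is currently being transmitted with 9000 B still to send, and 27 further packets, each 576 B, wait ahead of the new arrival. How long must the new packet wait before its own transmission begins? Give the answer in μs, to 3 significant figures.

893 μs

Each queued packet: L/R = 4608/220000000 = 20.9455 μs.
27 queued → 565.527 μs.
Plus remaining 72000 bits of current packet: 327.273 μs.
Queuing delay = 893 μs.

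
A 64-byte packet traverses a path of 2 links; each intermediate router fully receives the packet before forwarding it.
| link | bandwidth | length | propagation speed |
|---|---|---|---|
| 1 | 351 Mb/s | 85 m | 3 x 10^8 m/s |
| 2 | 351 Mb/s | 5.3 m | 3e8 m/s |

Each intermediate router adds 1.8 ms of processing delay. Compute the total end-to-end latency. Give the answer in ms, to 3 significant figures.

1.80 ms

L = 64 × 8 = 512 bits.
Transmission delay per hop = L/R = 512/351000000 = 0.00145869 ms; 2 hops → 0.00291738 ms.
Propagation delays (d/s per hop): 0.000283333, 1.76667e-05 ms; sum = 0.000301 ms.
Processing at 1 router(s): 1 × 1.8 ms = 1.8 ms.
End-to-end = 1.80 ms.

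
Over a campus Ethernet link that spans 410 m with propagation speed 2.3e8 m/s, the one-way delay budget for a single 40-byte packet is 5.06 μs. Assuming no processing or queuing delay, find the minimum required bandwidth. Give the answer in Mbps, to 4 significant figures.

L = 320 bits.
Propagation delay = 410 / 2.3e+08 = 1.78261 μs.
Transmission budget = 5.06 − 1.78261 = 3.27739 μs.
R ≥ L / t_tx = 320 bits / 3.27739e-06 s = 97.64 Mbps.

97.64 Mbps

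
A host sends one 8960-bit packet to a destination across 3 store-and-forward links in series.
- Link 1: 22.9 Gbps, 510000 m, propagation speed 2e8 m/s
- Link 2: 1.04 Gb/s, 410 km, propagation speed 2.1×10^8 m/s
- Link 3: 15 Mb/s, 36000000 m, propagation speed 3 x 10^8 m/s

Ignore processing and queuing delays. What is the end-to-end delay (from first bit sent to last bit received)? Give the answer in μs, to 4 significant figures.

125100 μs

Transmission delays (L/R per hop): 0.391266, 8.61538, 597.333 μs; sum = 606.34 μs.
Propagation delays (d/s per hop): 2550, 1952.38, 120000 μs; sum = 124502 μs.
End-to-end = 125100 μs.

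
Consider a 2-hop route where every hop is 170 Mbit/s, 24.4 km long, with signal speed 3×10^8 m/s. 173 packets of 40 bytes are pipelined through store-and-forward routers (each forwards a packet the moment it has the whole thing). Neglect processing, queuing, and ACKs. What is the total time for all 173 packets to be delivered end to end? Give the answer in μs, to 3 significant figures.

Per-hop transmission t_tx = L/R = 320/170000000 = 1.88235 μs.
Per-hop propagation t_prop = 24400/300000000 = 81.3333 μs.
Pipeline fill: first packet needs 2·t_tx to clear all hops; remaining 172 packets each add one t_tx.
Total = (2+173-1)·t_tx + 2·t_prop = 174·1.88235 + 2·81.3333 = 490 μs.

490 μs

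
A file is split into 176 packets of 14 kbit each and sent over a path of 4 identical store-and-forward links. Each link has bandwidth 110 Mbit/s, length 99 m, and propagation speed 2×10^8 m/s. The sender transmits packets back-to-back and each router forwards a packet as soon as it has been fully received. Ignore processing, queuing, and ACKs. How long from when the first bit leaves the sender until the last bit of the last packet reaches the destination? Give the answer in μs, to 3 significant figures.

Per-hop transmission t_tx = L/R = 14000/110000000 = 127.273 μs.
Per-hop propagation t_prop = 99/200000000 = 0.495 μs.
Pipeline fill: first packet needs 4·t_tx to clear all hops; remaining 175 packets each add one t_tx.
Total = (4+176-1)·t_tx + 4·t_prop = 179·127.273 + 4·0.495 = 22800 μs.

22800 μs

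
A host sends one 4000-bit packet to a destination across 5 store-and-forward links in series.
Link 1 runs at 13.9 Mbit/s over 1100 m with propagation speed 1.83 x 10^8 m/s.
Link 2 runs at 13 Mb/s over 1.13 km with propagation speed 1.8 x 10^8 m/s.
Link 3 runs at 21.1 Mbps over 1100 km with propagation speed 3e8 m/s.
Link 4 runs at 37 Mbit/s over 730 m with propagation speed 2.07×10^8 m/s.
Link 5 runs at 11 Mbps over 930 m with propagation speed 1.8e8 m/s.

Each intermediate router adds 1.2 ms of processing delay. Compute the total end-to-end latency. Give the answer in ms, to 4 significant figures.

Transmission delays (L/R per hop): 0.28777, 0.307692, 0.189573, 0.108108, 0.363636 ms; sum = 1.25678 ms.
Propagation delays (d/s per hop): 0.00601093, 0.00627778, 3.66667, 0.00352657, 0.00516667 ms; sum = 3.68765 ms.
Processing at 4 router(s): 4 × 1.2 ms = 4.8 ms.
End-to-end = 9.744 ms.

9.744 ms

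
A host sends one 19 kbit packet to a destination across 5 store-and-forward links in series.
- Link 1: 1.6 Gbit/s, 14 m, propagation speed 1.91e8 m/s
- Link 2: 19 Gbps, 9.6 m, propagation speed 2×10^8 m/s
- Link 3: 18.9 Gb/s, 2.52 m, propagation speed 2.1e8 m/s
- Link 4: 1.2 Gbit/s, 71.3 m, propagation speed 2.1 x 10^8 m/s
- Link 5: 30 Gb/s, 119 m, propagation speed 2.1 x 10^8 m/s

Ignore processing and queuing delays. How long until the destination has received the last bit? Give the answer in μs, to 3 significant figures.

31.4 μs

L = 19000 bits.
Transmission delays (L/R per hop): 11.875, 1, 1.00529, 15.8333, 0.633333 μs; sum = 30.347 μs.
Propagation delays (d/s per hop): 0.0732984, 0.048, 0.012, 0.339524, 0.566667 μs; sum = 1.03949 μs.
End-to-end = 31.4 μs.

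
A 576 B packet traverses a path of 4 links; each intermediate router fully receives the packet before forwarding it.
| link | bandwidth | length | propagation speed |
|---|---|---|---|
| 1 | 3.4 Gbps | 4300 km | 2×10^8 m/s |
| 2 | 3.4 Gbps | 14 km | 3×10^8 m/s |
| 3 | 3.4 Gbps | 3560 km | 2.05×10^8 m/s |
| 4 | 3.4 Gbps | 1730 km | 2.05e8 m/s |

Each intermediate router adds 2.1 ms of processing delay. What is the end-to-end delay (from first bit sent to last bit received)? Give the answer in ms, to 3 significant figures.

53.7 ms

L = 576 × 8 = 4608 bits.
Transmission delay per hop = L/R = 4608/3400000000 = 0.00135529 ms; 4 hops → 0.00542118 ms.
Propagation delays (d/s per hop): 21.5, 0.0466667, 17.3659, 8.43902 ms; sum = 47.3515 ms.
Processing at 3 router(s): 3 × 2.1 ms = 6.3 ms.
End-to-end = 53.7 ms.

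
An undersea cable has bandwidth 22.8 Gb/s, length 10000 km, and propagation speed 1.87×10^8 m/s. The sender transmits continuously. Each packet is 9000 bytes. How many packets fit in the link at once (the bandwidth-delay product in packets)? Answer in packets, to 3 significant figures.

16900 packets

Propagation delay = 10000000 / 187000000 = 0.0534759 s.
BDP = R × t_prop = 22800000000 × 0.0534759 = 1219250000 bits.
In packets of 72000 bits: 16900 packets.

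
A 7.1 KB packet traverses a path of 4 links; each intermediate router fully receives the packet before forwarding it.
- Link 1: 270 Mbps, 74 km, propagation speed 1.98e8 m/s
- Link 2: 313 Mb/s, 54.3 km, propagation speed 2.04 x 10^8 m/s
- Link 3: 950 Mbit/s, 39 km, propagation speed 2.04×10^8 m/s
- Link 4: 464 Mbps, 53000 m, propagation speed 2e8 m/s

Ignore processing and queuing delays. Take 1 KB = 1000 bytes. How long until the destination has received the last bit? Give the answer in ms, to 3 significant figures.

L = 56800 bits.
Transmission delays (L/R per hop): 0.21037, 0.18147, 0.0597895, 0.122414 ms; sum = 0.574043 ms.
Propagation delays (d/s per hop): 0.373737, 0.266176, 0.191176, 0.265 ms; sum = 1.09609 ms.
End-to-end = 1.67 ms.

1.67 ms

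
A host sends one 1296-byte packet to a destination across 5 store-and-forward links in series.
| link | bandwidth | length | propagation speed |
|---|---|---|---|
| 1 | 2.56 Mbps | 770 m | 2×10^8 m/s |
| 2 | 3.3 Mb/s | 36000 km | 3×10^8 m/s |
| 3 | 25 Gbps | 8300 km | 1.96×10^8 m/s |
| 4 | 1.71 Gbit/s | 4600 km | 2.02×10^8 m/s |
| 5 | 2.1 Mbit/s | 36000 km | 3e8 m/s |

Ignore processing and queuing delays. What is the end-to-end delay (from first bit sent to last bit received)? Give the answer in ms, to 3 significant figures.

L = 1296 × 8 = 10368 bits.
Transmission delays (L/R per hop): 4.05, 3.14182, 0.00041472, 0.00606316, 4.93714 ms; sum = 12.1354 ms.
Propagation delays (d/s per hop): 0.00385, 120, 42.3469, 22.7723, 120 ms; sum = 305.123 ms.
End-to-end = 317 ms.

317 ms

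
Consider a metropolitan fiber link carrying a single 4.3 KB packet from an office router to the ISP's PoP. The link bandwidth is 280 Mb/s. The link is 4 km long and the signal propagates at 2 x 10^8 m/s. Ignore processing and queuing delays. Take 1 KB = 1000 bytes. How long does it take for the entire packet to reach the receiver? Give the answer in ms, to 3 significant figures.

0.143 ms

L = 34400 bits.
Transmission delay = L/R = 34400 / 280000000 = 0.122857 ms.
Propagation delay = d/s = 4000 m / 200000000 m/s = 0.02 ms.
Total = 0.143 ms.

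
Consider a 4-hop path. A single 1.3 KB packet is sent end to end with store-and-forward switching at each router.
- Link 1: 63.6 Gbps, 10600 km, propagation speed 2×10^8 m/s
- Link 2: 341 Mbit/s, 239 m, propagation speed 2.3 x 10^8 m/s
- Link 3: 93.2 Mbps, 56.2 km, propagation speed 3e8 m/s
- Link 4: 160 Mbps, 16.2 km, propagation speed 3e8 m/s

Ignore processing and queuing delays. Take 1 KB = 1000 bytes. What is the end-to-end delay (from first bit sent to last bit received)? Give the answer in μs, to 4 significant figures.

53450 μs

L = 10400 bits.
Transmission delays (L/R per hop): 0.163522, 30.4985, 111.588, 65 μs; sum = 207.25 μs.
Propagation delays (d/s per hop): 53000, 1.03913, 187.333, 54 μs; sum = 53242.4 μs.
End-to-end = 53450 μs.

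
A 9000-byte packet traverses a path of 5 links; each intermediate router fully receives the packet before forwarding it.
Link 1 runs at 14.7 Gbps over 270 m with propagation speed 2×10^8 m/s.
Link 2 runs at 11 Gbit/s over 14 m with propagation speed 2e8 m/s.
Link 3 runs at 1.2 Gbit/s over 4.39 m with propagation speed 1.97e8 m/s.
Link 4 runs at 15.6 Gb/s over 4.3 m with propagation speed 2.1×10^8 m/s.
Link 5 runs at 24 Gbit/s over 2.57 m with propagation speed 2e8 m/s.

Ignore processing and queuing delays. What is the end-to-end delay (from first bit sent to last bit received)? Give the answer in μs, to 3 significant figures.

80.5 μs

L = 9000 × 8 = 72000 bits.
Transmission delays (L/R per hop): 4.89796, 6.54545, 60, 4.61538, 3 μs; sum = 79.0588 μs.
Propagation delays (d/s per hop): 1.35, 0.07, 0.0222843, 0.0204762, 0.01285 μs; sum = 1.47561 μs.
End-to-end = 80.5 μs.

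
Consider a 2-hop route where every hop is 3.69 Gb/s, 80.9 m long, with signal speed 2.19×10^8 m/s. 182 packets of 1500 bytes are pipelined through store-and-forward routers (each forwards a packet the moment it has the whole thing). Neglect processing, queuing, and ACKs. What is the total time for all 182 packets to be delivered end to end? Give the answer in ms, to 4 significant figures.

Per-hop transmission t_tx = L/R = 12000/3690000000 = 0.00325203 ms.
Per-hop propagation t_prop = 80.9/219000000 = 0.000369406 ms.
Pipeline fill: first packet needs 2·t_tx to clear all hops; remaining 181 packets each add one t_tx.
Total = (2+182-1)·t_tx + 2·t_prop = 183·0.00325203 + 2·0.000369406 = 0.5959 ms.

0.5959 ms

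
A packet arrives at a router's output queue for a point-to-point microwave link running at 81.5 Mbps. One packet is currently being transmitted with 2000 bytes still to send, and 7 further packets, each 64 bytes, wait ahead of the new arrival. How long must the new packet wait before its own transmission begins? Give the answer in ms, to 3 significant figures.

Each queued packet: L/R = 512/81500000 = 0.00628221 ms.
7 queued → 0.0439755 ms.
Plus remaining 16000 bits of current packet: 0.196319 ms.
Queuing delay = 0.240 ms.

0.240 ms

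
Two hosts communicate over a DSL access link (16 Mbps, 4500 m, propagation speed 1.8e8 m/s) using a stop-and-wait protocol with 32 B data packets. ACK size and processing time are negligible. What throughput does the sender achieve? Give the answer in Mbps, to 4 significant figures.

t_tx = L/R = 256/16000000 = 1.6e-05 s.
t_prop = 4500/180000000 = 2.5e-05 s; RTT = 5e-05 s.
Cycle = t_tx + RTT = 6.6e-05 s.
Throughput = L / cycle = 256 / 6.6e-05 = 3.879 Mbps.

3.879 Mbps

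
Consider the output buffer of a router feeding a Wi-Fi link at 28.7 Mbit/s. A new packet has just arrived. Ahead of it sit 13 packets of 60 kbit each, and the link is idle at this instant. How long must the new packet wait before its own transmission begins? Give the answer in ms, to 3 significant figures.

Each queued packet: L/R = 60000/28700000 = 2.09059 ms.
13 queued → 27.1777 ms.
Queuing delay = 27.2 ms.

27.2 ms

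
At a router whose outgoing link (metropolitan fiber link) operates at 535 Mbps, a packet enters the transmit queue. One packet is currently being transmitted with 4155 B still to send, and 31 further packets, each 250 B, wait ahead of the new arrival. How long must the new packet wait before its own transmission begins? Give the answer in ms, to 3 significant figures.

0.178 ms

Each queued packet: L/R = 2000/535000000 = 0.00373832 ms.
31 queued → 0.115888 ms.
Plus remaining 33240 bits of current packet: 0.0621308 ms.
Queuing delay = 0.178 ms.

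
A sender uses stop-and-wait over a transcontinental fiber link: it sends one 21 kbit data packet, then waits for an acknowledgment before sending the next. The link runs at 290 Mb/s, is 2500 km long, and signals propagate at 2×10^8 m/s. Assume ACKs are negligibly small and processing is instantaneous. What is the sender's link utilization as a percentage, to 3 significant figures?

t_tx = L/R = 21000/290000000 = 7.24138e-05 s.
t_prop = 2500000/200000000 = 0.0125 s; RTT = 0.025 s.
Cycle = t_tx + RTT = 0.0250724 s.
Utilization = t_tx / cycle = 7.24138e-05/0.0250724 = 0.289 %.

0.289 %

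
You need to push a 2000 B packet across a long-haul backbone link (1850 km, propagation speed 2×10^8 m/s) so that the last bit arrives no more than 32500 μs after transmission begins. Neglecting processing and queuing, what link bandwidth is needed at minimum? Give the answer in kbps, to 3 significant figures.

688 kbps

L = 16000 bits.
Propagation delay = 1850000 / 200000000 = 9250 μs.
Transmission budget = 32500 − 9250 = 23250 μs.
R ≥ L / t_tx = 16000 bits / 0.02325 s = 688 kbps.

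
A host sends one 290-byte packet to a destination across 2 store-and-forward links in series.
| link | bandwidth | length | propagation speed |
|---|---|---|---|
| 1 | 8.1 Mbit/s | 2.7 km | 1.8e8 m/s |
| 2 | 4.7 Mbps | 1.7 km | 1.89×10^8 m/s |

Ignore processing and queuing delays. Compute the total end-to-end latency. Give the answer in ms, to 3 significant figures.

L = 290 × 8 = 2320 bits.
Transmission delays (L/R per hop): 0.28642, 0.493617 ms; sum = 0.780037 ms.
Propagation delays (d/s per hop): 0.015, 0.00899471 ms; sum = 0.0239947 ms.
End-to-end = 0.804 ms.

0.804 ms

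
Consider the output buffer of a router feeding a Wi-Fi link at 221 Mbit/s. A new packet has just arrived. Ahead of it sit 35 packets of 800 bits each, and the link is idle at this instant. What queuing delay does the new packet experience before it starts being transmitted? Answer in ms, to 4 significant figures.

Each queued packet: L/R = 800/221000000 = 0.00361991 ms.
35 queued → 0.126697 ms.
Queuing delay = 0.1267 ms.

0.1267 ms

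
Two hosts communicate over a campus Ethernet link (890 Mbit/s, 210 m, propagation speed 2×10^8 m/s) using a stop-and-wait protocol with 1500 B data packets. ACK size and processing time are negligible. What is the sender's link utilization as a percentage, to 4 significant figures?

t_tx = L/R = 12000/890000000 = 1.34831e-05 s.
t_prop = 210/200000000 = 1.05e-06 s; RTT = 2.1e-06 s.
Cycle = t_tx + RTT = 1.55831e-05 s.
Utilization = t_tx / cycle = 1.34831e-05/1.55831e-05 = 86.52 %.

86.52 %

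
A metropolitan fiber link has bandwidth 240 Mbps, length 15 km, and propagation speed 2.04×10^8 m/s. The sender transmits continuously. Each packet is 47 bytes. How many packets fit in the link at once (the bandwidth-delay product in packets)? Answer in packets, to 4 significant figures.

Propagation delay = 15000 / 204000000 = 7.35294e-05 s.
BDP = R × t_prop = 240000000 × 7.35294e-05 = 17647.1 bits.
In packets of 376 bits: 46.93 packets.

46.93 packets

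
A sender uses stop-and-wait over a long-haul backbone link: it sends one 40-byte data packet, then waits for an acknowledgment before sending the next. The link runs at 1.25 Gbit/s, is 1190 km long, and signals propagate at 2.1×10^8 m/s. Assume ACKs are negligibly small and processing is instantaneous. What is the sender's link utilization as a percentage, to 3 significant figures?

t_tx = L/R = 320/1250000000 = 2.56e-07 s.
t_prop = 1190000/210000000 = 0.00566667 s; RTT = 0.0113333 s.
Cycle = t_tx + RTT = 0.0113336 s.
Utilization = t_tx / cycle = 2.56e-07/0.0113336 = 0.00226 %.

0.00226 %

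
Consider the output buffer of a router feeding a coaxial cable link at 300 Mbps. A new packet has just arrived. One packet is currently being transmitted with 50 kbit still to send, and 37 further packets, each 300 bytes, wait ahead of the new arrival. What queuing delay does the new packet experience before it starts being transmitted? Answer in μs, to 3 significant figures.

Each queued packet: L/R = 2400/300000000 = 8 μs.
37 queued → 296 μs.
Plus remaining 50000 bits of current packet: 166.667 μs.
Queuing delay = 463 μs.

463 μs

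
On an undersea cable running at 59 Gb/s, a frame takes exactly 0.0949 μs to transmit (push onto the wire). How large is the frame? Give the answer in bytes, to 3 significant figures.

L = R × t_tx = 59000000000 b/s × 9.49e-08 s = 5599.1 bits.
In bytes: 5599.1 / 8 = 700 bytes.

700 bytes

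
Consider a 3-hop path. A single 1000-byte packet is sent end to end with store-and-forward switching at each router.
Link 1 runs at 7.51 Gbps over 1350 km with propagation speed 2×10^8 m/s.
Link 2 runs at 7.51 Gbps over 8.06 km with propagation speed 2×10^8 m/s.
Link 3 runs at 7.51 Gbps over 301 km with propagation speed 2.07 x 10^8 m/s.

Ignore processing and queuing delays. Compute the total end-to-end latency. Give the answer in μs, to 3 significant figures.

8250 μs

L = 1000 × 8 = 8000 bits.
Transmission delay per hop = L/R = 8000/7510000000 = 1.06525 μs; 3 hops → 3.19574 μs.
Propagation delays (d/s per hop): 6750, 40.3, 1454.11 μs; sum = 8244.41 μs.
End-to-end = 8250 μs.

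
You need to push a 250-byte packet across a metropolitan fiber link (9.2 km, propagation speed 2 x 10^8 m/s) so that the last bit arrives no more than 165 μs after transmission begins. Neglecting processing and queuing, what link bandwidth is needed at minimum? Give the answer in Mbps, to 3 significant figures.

L = 2000 bits.
Propagation delay = 9200 / 200000000 = 46 μs.
Transmission budget = 165 − 46 = 119 μs.
R ≥ L / t_tx = 2000 bits / 0.000119 s = 16.8 Mbps.

16.8 Mbps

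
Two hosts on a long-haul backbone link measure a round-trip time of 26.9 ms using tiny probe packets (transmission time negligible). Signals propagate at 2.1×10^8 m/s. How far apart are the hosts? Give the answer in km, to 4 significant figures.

2825 km

One-way propagation = RTT/2 = 13.45 ms.
d = s × t = 210000000 × 0.01345 = 2825 km.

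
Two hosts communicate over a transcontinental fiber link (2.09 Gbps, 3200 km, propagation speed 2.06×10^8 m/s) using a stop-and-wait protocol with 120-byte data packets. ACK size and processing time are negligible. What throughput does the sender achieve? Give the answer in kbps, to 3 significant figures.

30.9 kbps

t_tx = L/R = 960/2.09e+09 = 4.5933e-07 s.
t_prop = 3200000/206000000 = 0.015534 s; RTT = 0.031068 s.
Cycle = t_tx + RTT = 0.0310684 s.
Throughput = L / cycle = 960 / 0.0310684 = 30.9 kbps.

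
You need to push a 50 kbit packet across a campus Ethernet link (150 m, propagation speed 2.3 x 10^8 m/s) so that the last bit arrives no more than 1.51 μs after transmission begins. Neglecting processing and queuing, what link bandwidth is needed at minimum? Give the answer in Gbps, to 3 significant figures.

Propagation delay = 150 / 2.3e+08 = 0.652174 μs.
Transmission budget = 1.51 − 0.652174 = 0.857826 μs.
R ≥ L / t_tx = 50000 bits / 8.57826e-07 s = 58.3 Gbps.

58.3 Gbps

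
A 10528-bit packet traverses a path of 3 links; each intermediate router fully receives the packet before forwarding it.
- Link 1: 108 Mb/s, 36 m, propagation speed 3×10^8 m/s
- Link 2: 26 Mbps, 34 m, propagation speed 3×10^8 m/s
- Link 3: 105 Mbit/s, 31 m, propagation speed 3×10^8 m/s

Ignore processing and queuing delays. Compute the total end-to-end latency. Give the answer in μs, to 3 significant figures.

603 μs

Transmission delays (L/R per hop): 97.4815, 404.923, 100.267 μs; sum = 602.671 μs.
Propagation delays (d/s per hop): 0.12, 0.113333, 0.103333 μs; sum = 0.336667 μs.
End-to-end = 603 μs.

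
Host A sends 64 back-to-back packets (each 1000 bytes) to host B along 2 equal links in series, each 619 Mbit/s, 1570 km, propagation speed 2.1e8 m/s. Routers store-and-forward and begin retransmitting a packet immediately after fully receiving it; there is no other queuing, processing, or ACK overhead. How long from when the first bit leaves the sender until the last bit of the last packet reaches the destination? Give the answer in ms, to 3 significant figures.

Per-hop transmission t_tx = L/R = 8000/619000000 = 0.0129241 ms.
Per-hop propagation t_prop = 1570000/210000000 = 7.47619 ms.
Pipeline fill: first packet needs 2·t_tx to clear all hops; remaining 63 packets each add one t_tx.
Total = (2+64-1)·t_tx + 2·t_prop = 65·0.0129241 + 2·7.47619 = 15.8 ms.

15.8 ms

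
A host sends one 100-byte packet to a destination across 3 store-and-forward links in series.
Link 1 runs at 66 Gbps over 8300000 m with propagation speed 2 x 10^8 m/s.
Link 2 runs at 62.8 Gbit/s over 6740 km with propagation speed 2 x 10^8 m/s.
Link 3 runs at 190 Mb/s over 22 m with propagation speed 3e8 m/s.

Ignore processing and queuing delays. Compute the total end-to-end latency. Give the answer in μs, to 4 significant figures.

L = 100 × 8 = 800 bits.
Transmission delays (L/R per hop): 0.0121212, 0.0127389, 4.21053 μs; sum = 4.23539 μs.
Propagation delays (d/s per hop): 41500, 33700, 0.0733333 μs; sum = 75200.1 μs.
End-to-end = 75200 μs.

75200 μs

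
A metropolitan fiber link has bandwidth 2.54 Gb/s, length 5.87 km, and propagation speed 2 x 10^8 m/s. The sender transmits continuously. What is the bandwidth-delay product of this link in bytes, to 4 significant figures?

9319 bytes

Propagation delay = 5870 / 200000000 = 2.935e-05 s.
BDP = R × t_prop = 2540000000 × 2.935e-05 = 74549 bits.
In bytes: 74549/8 = 9319 bytes.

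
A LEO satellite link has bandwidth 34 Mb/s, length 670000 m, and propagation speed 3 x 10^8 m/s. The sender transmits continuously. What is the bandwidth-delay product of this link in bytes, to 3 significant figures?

9490 bytes

Propagation delay = 670000 / 300000000 = 0.00223333 s.
BDP = R × t_prop = 34000000 × 0.00223333 = 75933.3 bits.
In bytes: 75933.3/8 = 9490 bytes.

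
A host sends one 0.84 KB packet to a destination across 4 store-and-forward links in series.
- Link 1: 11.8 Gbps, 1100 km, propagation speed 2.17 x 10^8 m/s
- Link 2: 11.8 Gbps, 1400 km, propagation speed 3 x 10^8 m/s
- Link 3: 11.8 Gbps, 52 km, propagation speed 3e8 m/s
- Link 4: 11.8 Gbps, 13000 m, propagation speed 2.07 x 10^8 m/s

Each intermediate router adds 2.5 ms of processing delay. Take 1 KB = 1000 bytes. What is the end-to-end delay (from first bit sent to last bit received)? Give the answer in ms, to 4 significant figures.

17.47 ms

L = 6720 bits.
Transmission delay per hop = L/R = 6720/11800000000 = 0.000569492 ms; 4 hops → 0.00227797 ms.
Propagation delays (d/s per hop): 5.06912, 4.66667, 0.173333, 0.0628019 ms; sum = 9.97193 ms.
Processing at 3 router(s): 3 × 2.5 ms = 7.5 ms.
End-to-end = 17.47 ms.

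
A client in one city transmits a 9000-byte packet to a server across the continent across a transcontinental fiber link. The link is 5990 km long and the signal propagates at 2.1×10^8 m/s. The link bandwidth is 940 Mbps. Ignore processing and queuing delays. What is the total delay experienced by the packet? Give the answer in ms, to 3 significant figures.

28.6 ms

L = 9000 × 8 = 72000 bits.
Transmission delay = L/R = 72000 / 940000000 = 0.0765957 ms.
Propagation delay = d/s = 5990000 m / 210000000 m/s = 28.5238 ms.
Total = 28.6 ms.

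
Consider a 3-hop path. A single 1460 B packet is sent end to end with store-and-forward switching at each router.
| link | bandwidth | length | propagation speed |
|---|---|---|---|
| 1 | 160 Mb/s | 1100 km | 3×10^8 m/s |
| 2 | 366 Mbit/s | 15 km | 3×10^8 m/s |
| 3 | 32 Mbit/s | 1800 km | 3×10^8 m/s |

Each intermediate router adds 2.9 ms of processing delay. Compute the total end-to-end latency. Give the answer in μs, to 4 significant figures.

15990 μs

L = 1460 × 8 = 11680 bits.
Transmission delays (L/R per hop): 73, 31.9126, 365 μs; sum = 469.913 μs.
Propagation delays (d/s per hop): 3666.67, 50, 6000 μs; sum = 9716.67 μs.
Processing at 2 router(s): 2 × 2.9 ms = 5800 μs.
End-to-end = 15990 μs.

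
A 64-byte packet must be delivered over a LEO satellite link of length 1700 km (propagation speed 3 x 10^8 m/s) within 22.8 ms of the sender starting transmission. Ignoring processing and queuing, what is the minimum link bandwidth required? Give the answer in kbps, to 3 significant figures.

29.9 kbps

L = 512 bits.
Propagation delay = 1700000 / 300000000 = 5.66667 ms.
Transmission budget = 22.8 − 5.66667 = 17.1333 ms.
R ≥ L / t_tx = 512 bits / 0.0171333 s = 29.9 kbps.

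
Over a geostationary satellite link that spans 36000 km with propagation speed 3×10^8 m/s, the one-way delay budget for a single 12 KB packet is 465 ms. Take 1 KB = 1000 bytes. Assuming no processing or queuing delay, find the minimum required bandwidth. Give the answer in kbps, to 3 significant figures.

278 kbps

L = 96000 bits.
Propagation delay = 36000000 / 300000000 = 120 ms.
Transmission budget = 465 − 120 = 345 ms.
R ≥ L / t_tx = 96000 bits / 0.345 s = 278 kbps.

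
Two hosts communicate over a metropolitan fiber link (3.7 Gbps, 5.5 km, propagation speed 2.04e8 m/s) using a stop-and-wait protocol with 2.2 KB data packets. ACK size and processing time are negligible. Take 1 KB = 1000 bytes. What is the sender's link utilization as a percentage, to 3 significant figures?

8.11 %

t_tx = L/R = 17600/3700000000 = 4.75676e-06 s.
t_prop = 5500/204000000 = 2.69608e-05 s; RTT = 5.39216e-05 s.
Cycle = t_tx + RTT = 5.86783e-05 s.
Utilization = t_tx / cycle = 4.75676e-06/5.86783e-05 = 8.11 %.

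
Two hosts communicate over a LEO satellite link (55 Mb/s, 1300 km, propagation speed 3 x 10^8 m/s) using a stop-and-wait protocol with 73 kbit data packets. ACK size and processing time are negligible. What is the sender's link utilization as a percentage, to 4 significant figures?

t_tx = L/R = 73000/55000000 = 0.00132727 s.
t_prop = 1300000/300000000 = 0.00433333 s; RTT = 0.00866667 s.
Cycle = t_tx + RTT = 0.00999394 s.
Utilization = t_tx / cycle = 0.00132727/0.00999394 = 13.28 %.

13.28 %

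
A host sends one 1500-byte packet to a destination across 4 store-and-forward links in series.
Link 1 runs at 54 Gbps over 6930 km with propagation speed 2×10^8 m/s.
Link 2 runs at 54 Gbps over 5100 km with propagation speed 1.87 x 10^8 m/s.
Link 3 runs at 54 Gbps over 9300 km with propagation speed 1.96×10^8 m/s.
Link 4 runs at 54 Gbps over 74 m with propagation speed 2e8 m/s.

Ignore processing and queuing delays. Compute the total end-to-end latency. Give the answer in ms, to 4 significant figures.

L = 1500 × 8 = 12000 bits.
Transmission delay per hop = L/R = 12000/54000000000 = 0.000222222 ms; 4 hops → 0.000888889 ms.
Propagation delays (d/s per hop): 34.65, 27.2727, 47.449, 0.00037 ms; sum = 109.372 ms.
End-to-end = 109.4 ms.

109.4 ms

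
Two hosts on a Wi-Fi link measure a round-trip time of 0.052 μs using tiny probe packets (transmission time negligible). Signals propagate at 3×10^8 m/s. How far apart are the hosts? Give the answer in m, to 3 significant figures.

7.80 m

One-way propagation = RTT/2 = 0.026 μs.
d = s × t = 300000000 × 2.6e-08 = 7.80 m.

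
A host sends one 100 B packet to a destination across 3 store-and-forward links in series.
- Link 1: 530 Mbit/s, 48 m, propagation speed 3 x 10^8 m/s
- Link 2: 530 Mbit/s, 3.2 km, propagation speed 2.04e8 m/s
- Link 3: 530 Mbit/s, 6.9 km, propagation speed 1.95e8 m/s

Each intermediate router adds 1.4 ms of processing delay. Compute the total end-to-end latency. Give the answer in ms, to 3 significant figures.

2.86 ms

L = 100 × 8 = 800 bits.
Transmission delay per hop = L/R = 800/530000000 = 0.00150943 ms; 3 hops → 0.0045283 ms.
Propagation delays (d/s per hop): 0.00016, 0.0156863, 0.0353846 ms; sum = 0.0512309 ms.
Processing at 2 router(s): 2 × 1.4 ms = 2.8 ms.
End-to-end = 2.86 ms.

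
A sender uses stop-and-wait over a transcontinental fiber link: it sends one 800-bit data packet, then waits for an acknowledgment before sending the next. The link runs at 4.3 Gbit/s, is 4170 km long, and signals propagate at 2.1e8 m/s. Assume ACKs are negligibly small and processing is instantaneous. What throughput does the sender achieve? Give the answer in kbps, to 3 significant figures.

20.1 kbps

t_tx = L/R = 800/4300000000 = 1.86047e-07 s.
t_prop = 4170000/210000000 = 0.0198571 s; RTT = 0.0397143 s.
Cycle = t_tx + RTT = 0.0397145 s.
Throughput = L / cycle = 800 / 0.0397145 = 20.1 kbps.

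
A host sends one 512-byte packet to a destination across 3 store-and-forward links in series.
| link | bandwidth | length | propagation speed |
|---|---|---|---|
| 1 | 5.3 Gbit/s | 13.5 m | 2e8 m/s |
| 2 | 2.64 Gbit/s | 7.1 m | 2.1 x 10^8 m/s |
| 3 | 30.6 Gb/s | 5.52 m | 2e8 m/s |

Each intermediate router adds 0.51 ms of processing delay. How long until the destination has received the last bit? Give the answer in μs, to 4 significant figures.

L = 512 × 8 = 4096 bits.
Transmission delays (L/R per hop): 0.77283, 1.55152, 0.133856 μs; sum = 2.4582 μs.
Propagation delays (d/s per hop): 0.0675, 0.0338095, 0.0276 μs; sum = 0.12891 μs.
Processing at 2 router(s): 2 × 0.51 ms = 1020 μs.
End-to-end = 1023 μs.

1023 μs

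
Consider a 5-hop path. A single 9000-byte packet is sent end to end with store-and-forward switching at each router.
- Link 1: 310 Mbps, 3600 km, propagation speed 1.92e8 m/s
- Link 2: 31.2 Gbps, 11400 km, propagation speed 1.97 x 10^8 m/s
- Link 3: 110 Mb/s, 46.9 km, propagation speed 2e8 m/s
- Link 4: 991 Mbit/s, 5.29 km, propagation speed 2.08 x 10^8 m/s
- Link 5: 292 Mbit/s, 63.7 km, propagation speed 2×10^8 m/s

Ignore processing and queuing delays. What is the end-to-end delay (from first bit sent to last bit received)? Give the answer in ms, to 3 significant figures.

L = 9000 × 8 = 72000 bits.
Transmission delays (L/R per hop): 0.232258, 0.00230769, 0.654545, 0.0726539, 0.246575 ms; sum = 1.20834 ms.
Propagation delays (d/s per hop): 18.75, 57.868, 0.2345, 0.0254327, 0.3185 ms; sum = 77.1965 ms.
End-to-end = 78.4 ms.

78.4 ms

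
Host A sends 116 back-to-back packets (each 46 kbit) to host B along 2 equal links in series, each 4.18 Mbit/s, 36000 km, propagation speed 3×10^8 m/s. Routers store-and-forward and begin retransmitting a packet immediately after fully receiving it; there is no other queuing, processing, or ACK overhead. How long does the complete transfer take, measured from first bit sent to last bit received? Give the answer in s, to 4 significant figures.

Per-hop transmission t_tx = L/R = 46000/4.18e+06 = 0.0110048 s.
Per-hop propagation t_prop = 36000000/300000000 = 0.12 s.
Pipeline fill: first packet needs 2·t_tx to clear all hops; remaining 115 packets each add one t_tx.
Total = (2+116-1)·t_tx + 2·t_prop = 117·0.0110048 + 2·0.12 = 1.528 s.

1.528 s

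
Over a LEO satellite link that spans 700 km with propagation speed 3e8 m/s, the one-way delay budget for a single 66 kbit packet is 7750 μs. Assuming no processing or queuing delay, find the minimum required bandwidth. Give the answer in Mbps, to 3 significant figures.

12.2 Mbps

Propagation delay = 700000 / 300000000 = 2333.33 μs.
Transmission budget = 7750 − 2333.33 = 5416.67 μs.
R ≥ L / t_tx = 66000 bits / 0.00541667 s = 12.2 Mbps.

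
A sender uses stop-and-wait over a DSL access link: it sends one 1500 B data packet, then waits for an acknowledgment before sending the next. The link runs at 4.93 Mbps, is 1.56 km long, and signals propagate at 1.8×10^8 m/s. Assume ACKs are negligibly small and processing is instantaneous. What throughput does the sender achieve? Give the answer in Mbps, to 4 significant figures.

4.895 Mbps

t_tx = L/R = 12000/4930000 = 0.00243408 s.
t_prop = 1560/180000000 = 8.66667e-06 s; RTT = 1.73333e-05 s.
Cycle = t_tx + RTT = 0.00245141 s.
Throughput = L / cycle = 12000 / 0.00245141 = 4.895 Mbps.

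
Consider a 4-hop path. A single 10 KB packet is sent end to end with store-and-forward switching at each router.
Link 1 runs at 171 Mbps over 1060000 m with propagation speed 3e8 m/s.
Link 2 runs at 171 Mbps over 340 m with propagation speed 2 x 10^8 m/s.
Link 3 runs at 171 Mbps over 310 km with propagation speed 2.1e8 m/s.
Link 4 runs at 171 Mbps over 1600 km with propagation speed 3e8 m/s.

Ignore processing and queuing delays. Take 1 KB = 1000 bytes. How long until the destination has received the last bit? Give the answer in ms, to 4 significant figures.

L = 80000 bits.
Transmission delay per hop = L/R = 80000/171000000 = 0.467836 ms; 4 hops → 1.87135 ms.
Propagation delays (d/s per hop): 3.53333, 0.0017, 1.47619, 5.33333 ms; sum = 10.3446 ms.
End-to-end = 12.22 ms.

12.22 ms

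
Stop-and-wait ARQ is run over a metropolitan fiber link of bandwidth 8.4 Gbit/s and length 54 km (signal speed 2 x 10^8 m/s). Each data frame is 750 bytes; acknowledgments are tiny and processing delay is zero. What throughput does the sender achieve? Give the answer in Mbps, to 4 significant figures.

11.10 Mbps

t_tx = L/R = 6000/8400000000 = 7.14286e-07 s.
t_prop = 54000/200000000 = 0.00027 s; RTT = 0.00054 s.
Cycle = t_tx + RTT = 0.000540714 s.
Throughput = L / cycle = 6000 / 0.000540714 = 11.10 Mbps.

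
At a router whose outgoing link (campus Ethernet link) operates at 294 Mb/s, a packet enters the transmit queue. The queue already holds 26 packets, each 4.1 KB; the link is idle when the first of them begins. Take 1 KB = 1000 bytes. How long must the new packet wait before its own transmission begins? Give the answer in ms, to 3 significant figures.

2.90 ms

Each queued packet: L/R = 32800/294000000 = 0.111565 ms.
26 queued → 2.90068 ms.
Queuing delay = 2.90 ms.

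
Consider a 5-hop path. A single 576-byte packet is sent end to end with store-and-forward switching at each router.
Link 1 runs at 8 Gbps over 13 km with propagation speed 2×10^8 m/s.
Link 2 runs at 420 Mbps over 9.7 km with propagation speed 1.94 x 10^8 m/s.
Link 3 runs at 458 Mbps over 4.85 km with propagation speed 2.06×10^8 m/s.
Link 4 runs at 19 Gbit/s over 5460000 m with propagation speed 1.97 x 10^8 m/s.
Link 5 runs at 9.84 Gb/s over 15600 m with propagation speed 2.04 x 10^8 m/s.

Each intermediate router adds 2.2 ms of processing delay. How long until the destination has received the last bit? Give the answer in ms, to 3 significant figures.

L = 576 × 8 = 4608 bits.
Transmission delays (L/R per hop): 0.000576, 0.0109714, 0.0100611, 0.000242526, 0.000468293 ms; sum = 0.0223194 ms.
Propagation delays (d/s per hop): 0.065, 0.05, 0.0235437, 27.7157, 0.0764706 ms; sum = 27.9308 ms.
Processing at 4 router(s): 4 × 2.2 ms = 8.8 ms.
End-to-end = 36.8 ms.

36.8 ms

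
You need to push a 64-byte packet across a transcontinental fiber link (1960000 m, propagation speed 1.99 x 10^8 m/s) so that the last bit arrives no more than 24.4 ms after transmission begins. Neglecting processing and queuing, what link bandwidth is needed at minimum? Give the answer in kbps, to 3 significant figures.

L = 512 bits.
Propagation delay = 1960000 / 199000000 = 9.84925 ms.
Transmission budget = 24.4 − 9.84925 = 14.5508 ms.
R ≥ L / t_tx = 512 bits / 0.0145508 s = 35.2 kbps.

35.2 kbps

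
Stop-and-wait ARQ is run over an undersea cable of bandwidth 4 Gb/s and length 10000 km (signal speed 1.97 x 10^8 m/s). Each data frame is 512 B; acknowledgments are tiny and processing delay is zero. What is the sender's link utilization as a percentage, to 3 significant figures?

0.00101 %

t_tx = L/R = 4096/4000000000 = 1.024e-06 s.
t_prop = 10000000/197000000 = 0.0507614 s; RTT = 0.101523 s.
Cycle = t_tx + RTT = 0.101524 s.
Utilization = t_tx / cycle = 1.024e-06/0.101524 = 0.00101 %.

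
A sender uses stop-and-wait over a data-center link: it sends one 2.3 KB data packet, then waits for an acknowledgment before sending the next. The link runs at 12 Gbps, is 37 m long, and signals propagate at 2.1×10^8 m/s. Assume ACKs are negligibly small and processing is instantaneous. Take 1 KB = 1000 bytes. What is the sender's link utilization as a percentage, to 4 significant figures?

t_tx = L/R = 18400/12000000000 = 1.53333e-06 s.
t_prop = 37/210000000 = 1.7619e-07 s; RTT = 3.52381e-07 s.
Cycle = t_tx + RTT = 1.88571e-06 s.
Utilization = t_tx / cycle = 1.53333e-06/1.88571e-06 = 81.31 %.

81.31 %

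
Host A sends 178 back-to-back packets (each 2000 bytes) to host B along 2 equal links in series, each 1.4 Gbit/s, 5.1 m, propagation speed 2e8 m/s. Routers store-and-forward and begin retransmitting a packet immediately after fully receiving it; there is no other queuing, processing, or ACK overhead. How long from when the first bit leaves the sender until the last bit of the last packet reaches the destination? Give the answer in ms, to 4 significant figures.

Per-hop transmission t_tx = L/R = 16000/1400000000 = 0.0114286 ms.
Per-hop propagation t_prop = 5.1/200000000 = 2.55e-05 ms.
Pipeline fill: first packet needs 2·t_tx to clear all hops; remaining 177 packets each add one t_tx.
Total = (2+178-1)·t_tx + 2·t_prop = 179·0.0114286 + 2·2.55e-05 = 2.046 ms.

2.046 ms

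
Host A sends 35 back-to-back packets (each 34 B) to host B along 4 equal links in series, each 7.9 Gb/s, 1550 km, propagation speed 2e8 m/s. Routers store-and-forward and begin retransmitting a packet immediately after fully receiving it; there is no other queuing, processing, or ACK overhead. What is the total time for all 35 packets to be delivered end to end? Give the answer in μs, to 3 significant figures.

Per-hop transmission t_tx = L/R = 272/7900000000 = 0.0344304 μs.
Per-hop propagation t_prop = 1550000/200000000 = 7750 μs.
Pipeline fill: first packet needs 4·t_tx to clear all hops; remaining 34 packets each add one t_tx.
Total = (4+35-1)·t_tx + 4·t_prop = 38·0.0344304 + 4·7750 = 31000 μs.

31000 μs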